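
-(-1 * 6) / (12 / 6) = 3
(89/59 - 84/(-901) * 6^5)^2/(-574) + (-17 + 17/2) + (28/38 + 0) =-14287483831072170/15409519719293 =-927.19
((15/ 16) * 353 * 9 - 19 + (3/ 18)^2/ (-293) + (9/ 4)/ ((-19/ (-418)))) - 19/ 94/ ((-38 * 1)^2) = 113369101417/ 37677456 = 3008.94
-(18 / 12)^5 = -243 / 32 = -7.59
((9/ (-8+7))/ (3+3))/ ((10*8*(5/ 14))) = -21/ 400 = -0.05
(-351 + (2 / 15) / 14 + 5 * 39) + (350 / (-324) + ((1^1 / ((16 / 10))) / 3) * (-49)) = -167.28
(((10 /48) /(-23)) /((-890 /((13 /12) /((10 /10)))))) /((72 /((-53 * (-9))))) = 689 /9432576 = 0.00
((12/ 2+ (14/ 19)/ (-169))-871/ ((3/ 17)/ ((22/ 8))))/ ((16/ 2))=-522767023/ 308256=-1695.89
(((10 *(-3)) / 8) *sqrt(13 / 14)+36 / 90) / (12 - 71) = 0.05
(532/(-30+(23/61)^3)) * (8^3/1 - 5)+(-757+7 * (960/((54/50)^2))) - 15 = -6635971398040/1651734909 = -4017.58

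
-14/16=-7/8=-0.88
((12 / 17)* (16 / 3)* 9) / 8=72 / 17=4.24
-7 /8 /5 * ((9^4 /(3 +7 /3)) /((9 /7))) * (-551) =59046813 /640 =92260.65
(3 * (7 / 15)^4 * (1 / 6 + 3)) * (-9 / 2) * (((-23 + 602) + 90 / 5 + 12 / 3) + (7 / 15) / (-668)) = -274718211047 / 225450000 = -1218.53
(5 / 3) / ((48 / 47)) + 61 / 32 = 1019 / 288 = 3.54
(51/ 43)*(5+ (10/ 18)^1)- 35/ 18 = 4.64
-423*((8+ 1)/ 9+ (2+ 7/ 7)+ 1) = -2115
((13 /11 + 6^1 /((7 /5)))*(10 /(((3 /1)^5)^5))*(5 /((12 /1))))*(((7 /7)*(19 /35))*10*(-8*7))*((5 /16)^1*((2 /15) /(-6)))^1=199975 /3523026038063994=0.00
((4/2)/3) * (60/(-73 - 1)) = -20/37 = -0.54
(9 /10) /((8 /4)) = 9 /20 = 0.45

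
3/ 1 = 3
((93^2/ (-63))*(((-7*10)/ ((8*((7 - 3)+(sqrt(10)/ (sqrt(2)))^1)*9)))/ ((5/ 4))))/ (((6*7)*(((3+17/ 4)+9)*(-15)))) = -7688/ 2027025+1922*sqrt(5)/ 2027025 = -0.00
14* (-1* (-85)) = 1190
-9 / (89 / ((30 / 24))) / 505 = -9 / 35956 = -0.00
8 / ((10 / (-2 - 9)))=-44 / 5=-8.80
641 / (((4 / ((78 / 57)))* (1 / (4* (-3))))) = -49998 / 19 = -2631.47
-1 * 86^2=-7396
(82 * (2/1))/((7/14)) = 328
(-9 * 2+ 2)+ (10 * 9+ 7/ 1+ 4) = 85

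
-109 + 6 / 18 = -326 / 3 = -108.67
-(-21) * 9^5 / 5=1240029 / 5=248005.80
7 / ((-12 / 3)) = -7 / 4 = -1.75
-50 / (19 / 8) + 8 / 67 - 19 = -50835 / 1273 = -39.93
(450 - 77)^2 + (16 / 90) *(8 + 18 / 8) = 6260887 / 45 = 139130.82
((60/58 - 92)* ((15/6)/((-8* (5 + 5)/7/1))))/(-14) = -1319/928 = -1.42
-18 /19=-0.95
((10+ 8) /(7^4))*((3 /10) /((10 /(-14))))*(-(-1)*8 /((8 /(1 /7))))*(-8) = 216 /60025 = 0.00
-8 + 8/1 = 0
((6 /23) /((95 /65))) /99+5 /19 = 0.26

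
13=13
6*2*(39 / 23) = 468 / 23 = 20.35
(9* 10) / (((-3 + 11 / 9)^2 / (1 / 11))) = 2.59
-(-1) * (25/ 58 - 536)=-31063/ 58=-535.57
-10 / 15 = -2 / 3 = -0.67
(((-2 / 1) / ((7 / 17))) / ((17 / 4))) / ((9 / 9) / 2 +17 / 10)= -40 / 77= -0.52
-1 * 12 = -12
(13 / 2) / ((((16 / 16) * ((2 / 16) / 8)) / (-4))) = -1664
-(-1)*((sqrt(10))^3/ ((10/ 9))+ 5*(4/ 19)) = 20/ 19+ 9*sqrt(10) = 29.51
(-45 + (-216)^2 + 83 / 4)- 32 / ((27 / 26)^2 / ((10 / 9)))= 46598.78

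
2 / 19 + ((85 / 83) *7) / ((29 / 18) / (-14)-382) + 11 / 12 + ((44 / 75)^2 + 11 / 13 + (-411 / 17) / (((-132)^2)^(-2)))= -5542297416607910304029011 / 755094318322500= -7339874346.98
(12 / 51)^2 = 16 / 289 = 0.06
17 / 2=8.50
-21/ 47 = -0.45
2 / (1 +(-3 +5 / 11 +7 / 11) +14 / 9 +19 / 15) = 990 / 947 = 1.05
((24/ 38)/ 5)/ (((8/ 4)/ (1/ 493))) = 0.00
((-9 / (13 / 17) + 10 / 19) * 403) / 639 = -86087 / 12141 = -7.09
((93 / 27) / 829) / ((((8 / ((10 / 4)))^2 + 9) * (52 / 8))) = 1550 / 46653633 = 0.00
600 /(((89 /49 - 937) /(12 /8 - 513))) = 328.17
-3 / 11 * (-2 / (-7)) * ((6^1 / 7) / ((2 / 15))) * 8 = -2160 / 539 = -4.01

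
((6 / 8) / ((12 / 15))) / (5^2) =0.04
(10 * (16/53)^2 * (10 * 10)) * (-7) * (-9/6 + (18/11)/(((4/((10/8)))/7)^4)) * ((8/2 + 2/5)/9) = -756288925/67416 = -11218.24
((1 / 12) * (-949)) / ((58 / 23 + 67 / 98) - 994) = 1069523 / 13399506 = 0.08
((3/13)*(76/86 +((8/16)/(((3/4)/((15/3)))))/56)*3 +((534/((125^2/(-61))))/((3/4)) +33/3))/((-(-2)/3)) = 6510278883/489125000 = 13.31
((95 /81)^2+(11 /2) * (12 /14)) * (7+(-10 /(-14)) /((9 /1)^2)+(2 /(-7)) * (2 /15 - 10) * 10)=5582013104 /26040609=214.36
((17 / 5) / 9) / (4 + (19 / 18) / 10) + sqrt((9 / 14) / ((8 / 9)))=68 / 739 + 9* sqrt(7) / 28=0.94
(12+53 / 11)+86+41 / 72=81883 / 792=103.39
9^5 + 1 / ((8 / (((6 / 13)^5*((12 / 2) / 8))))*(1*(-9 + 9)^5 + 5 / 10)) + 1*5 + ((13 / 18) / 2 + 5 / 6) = 59055.20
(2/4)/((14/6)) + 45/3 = 213/14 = 15.21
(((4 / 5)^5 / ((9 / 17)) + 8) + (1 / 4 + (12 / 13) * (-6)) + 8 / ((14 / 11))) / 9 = 98445887 / 92137500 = 1.07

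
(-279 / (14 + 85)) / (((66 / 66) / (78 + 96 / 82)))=-100626 / 451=-223.12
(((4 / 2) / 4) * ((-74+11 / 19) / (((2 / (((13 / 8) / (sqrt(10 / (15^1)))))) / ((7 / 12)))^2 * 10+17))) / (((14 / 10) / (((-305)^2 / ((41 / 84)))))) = -32238730046250 / 301112323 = -107065.46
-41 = -41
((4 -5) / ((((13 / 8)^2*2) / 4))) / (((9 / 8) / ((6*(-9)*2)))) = 12288 / 169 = 72.71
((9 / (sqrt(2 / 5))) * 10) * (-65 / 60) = -195 * sqrt(10) / 4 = -154.16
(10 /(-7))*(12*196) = -3360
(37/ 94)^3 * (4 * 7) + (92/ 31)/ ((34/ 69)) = 7.73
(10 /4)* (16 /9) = 40 /9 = 4.44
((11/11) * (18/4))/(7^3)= 9/686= 0.01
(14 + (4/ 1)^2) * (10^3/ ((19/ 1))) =1578.95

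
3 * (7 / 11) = 21 / 11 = 1.91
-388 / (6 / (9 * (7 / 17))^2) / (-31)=256662 / 8959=28.65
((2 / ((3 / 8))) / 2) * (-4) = -32 / 3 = -10.67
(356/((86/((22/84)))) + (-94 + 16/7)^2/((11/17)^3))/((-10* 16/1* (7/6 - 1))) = -261229184771/224353360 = -1164.36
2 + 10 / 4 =9 / 2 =4.50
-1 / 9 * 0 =0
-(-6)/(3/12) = 24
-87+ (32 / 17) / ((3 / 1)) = -4405 / 51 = -86.37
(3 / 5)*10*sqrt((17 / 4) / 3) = sqrt(51) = 7.14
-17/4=-4.25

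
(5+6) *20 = 220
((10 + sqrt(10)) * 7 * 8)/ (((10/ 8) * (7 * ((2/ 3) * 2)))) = 24 * sqrt(10)/ 5 + 48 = 63.18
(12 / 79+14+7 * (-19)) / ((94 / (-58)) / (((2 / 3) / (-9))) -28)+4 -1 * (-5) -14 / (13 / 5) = 8397421 / 364585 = 23.03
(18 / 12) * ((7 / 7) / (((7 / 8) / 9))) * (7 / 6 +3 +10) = 1530 / 7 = 218.57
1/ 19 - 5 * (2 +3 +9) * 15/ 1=-19949/ 19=-1049.95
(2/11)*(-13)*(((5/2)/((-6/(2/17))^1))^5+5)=-717652481455/60724444176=-11.82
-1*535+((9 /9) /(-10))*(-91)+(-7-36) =-5689 /10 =-568.90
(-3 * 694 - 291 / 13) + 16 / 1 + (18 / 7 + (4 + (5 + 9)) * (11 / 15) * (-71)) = -1375471 / 455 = -3023.01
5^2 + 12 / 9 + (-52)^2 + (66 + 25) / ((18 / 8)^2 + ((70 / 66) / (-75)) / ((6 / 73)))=958256107 / 348591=2748.94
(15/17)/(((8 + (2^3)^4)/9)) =5/2584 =0.00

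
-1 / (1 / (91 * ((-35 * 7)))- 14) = 22295 / 312131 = 0.07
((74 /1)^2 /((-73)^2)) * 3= 16428 /5329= 3.08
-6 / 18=-1 / 3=-0.33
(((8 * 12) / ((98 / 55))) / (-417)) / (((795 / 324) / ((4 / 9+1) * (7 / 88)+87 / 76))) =-454920 / 6858677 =-0.07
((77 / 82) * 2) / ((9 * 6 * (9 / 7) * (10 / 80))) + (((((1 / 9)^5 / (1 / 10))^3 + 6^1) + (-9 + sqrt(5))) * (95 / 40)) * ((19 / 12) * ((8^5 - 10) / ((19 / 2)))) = -7880999880360817944635 / 202596873981134616 + 311201 * sqrt(5) / 24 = -9905.47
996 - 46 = 950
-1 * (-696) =696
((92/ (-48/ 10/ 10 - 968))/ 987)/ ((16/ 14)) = -0.00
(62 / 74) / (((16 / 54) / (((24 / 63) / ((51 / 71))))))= 6603 / 4403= 1.50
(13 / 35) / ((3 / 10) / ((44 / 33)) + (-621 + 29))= -104 / 165697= -0.00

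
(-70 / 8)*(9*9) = -2835 / 4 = -708.75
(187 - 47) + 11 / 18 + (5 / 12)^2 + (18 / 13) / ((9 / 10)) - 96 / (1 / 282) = -50412355 / 1872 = -26929.68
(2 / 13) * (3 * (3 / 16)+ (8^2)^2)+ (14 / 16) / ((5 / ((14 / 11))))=3606249 / 5720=630.46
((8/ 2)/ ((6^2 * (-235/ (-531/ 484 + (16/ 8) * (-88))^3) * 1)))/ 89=125950670580175/ 4268413245888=29.51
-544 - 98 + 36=-606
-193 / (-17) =193 / 17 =11.35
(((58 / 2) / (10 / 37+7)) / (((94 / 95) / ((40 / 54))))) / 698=509675 / 119134989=0.00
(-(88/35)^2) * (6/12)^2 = -1936/1225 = -1.58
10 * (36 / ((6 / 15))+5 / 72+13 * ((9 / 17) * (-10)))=130025 / 612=212.46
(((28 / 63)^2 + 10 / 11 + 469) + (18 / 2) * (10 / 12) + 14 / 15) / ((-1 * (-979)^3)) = 4263791 / 8360375414490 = 0.00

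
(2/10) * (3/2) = 3/10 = 0.30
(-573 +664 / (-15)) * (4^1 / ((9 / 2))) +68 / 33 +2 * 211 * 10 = 5454968 / 1485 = 3673.38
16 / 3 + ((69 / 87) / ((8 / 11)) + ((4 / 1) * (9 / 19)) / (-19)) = 1588975 / 251256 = 6.32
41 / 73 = 0.56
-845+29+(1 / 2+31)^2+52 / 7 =5143 / 28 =183.68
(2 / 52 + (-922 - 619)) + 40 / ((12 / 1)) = -119935 / 78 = -1537.63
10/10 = 1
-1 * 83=-83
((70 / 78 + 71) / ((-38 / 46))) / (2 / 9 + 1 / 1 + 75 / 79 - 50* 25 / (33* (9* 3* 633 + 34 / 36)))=-2586311663991 / 64465518247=-40.12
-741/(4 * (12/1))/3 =-5.15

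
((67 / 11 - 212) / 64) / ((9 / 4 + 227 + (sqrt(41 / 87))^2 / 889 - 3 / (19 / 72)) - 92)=-3328456005 / 130230073072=-0.03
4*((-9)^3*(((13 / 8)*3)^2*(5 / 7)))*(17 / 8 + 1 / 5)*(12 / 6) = -230176.87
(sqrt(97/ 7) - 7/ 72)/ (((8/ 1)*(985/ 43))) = -301/ 567360 + 43*sqrt(679)/ 55160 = 0.02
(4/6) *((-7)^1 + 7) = 0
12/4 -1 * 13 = -10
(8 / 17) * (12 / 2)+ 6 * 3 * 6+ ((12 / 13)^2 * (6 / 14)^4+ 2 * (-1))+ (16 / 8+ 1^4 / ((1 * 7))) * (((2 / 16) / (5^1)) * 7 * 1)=6027661723 / 55184584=109.23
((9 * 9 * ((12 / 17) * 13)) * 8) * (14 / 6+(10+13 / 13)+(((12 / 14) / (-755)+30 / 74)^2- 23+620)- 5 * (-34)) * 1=177466025526206976 / 38237847025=4641109.25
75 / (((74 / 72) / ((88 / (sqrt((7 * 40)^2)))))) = 5940 / 259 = 22.93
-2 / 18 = -1 / 9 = -0.11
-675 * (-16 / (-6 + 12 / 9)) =-2314.29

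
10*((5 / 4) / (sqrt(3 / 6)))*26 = 325*sqrt(2) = 459.62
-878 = -878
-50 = -50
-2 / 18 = -1 / 9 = -0.11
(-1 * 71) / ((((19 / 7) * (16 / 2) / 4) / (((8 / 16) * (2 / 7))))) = -71 / 38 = -1.87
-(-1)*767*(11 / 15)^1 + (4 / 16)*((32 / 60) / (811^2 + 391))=2776245473 / 4935840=562.47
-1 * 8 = -8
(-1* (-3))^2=9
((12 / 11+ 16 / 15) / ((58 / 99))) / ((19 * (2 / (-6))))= -0.58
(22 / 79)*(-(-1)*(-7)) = -154 / 79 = -1.95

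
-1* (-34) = 34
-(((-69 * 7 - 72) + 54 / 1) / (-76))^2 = -251001 / 5776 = -43.46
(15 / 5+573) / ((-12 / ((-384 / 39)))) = 6144 / 13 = 472.62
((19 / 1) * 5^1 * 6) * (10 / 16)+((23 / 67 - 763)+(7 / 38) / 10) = -5173323 / 12730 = -406.39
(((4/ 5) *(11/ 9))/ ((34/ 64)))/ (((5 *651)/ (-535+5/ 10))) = -752576/ 2490075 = -0.30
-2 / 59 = -0.03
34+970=1004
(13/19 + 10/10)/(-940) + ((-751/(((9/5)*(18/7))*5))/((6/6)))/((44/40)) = -117369653/3978315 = -29.50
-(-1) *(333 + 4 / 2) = 335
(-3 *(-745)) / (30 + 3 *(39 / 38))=28310 / 419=67.57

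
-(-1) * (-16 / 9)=-16 / 9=-1.78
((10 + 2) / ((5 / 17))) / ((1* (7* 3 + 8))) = 1.41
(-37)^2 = 1369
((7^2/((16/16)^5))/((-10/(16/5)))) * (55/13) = -4312/65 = -66.34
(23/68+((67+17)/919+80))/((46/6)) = 15078627/1437316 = 10.49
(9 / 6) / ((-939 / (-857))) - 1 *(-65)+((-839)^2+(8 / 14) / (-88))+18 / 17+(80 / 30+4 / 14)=865311701000 / 1229151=703991.37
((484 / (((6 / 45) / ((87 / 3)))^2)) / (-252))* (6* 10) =-5451482.14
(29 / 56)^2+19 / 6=32315 / 9408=3.43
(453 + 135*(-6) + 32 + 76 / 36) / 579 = -2906 / 5211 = -0.56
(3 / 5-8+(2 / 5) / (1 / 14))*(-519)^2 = -2424249 / 5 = -484849.80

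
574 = 574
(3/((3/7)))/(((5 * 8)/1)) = 7/40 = 0.18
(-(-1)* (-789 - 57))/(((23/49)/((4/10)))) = -720.94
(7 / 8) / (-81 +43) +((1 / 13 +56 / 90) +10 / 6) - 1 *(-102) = 18556321 / 177840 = 104.34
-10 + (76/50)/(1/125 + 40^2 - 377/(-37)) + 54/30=-8.20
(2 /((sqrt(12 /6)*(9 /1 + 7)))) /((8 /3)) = 3*sqrt(2) /128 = 0.03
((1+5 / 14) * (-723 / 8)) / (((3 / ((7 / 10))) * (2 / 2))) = -4579 / 160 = -28.62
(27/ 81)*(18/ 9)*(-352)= -704/ 3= -234.67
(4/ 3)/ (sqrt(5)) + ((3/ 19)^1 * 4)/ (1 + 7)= 3/ 38 + 4 * sqrt(5)/ 15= 0.68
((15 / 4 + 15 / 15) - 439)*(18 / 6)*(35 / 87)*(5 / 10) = -60795 / 232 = -262.05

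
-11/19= -0.58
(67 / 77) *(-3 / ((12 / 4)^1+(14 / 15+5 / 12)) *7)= -1340 / 319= -4.20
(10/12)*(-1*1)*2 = -1.67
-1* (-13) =13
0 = 0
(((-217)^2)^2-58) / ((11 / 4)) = 8869495452 / 11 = 806317768.36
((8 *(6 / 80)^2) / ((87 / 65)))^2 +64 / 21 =86150341 / 28257600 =3.05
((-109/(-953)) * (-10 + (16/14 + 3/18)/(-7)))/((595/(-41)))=2676931/33341658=0.08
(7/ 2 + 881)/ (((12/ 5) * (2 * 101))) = 8845/ 4848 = 1.82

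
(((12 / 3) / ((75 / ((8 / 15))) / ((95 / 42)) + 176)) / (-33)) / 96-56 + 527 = 1688063039 / 3583998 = 471.00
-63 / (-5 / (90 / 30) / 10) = 378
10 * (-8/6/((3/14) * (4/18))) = -280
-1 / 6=-0.17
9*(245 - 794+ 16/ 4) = -4905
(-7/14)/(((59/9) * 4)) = -0.02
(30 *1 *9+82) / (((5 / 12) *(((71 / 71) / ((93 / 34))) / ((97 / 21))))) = 6350784 / 595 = 10673.59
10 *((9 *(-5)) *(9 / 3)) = -1350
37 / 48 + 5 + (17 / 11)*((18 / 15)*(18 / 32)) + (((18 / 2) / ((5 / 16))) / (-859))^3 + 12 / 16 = 316427087071723 / 41833425414000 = 7.56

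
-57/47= -1.21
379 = 379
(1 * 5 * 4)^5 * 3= 9600000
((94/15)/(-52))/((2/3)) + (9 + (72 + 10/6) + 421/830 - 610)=-6823685/12948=-527.01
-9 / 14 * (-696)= 3132 / 7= 447.43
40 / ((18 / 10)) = 200 / 9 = 22.22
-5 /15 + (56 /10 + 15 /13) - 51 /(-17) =1837 /195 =9.42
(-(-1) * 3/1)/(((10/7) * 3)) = 7/10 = 0.70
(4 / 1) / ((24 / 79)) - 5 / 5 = 73 / 6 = 12.17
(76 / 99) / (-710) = -38 / 35145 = -0.00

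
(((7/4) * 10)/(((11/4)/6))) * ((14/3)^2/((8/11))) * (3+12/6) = 17150/3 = 5716.67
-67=-67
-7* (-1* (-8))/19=-56/19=-2.95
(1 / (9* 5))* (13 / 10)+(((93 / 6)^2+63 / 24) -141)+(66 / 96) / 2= 736183 / 7200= 102.25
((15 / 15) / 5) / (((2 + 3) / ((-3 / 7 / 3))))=-1 / 175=-0.01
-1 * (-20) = 20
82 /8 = 41 /4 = 10.25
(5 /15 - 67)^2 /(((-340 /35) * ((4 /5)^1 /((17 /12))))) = -21875 /27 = -810.19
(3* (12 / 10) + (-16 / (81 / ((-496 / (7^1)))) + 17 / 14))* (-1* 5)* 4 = -213314 / 567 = -376.22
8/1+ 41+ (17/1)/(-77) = 3756/77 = 48.78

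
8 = 8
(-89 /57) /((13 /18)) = -2.16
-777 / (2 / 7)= -5439 / 2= -2719.50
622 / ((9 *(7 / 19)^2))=509.17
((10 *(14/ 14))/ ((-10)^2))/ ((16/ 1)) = 1/ 160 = 0.01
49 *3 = 147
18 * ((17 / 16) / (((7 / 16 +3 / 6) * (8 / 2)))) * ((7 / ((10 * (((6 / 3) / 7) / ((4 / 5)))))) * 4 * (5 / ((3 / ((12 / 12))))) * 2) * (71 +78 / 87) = 1389444 / 145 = 9582.37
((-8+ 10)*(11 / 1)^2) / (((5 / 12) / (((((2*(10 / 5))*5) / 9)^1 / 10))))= 1936 / 15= 129.07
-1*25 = -25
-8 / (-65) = 8 / 65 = 0.12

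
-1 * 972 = -972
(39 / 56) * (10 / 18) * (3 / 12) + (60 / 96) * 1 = 485 / 672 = 0.72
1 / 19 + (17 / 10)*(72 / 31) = 11783 / 2945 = 4.00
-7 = -7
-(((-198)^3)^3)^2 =-218762775481571767593488515120635104722944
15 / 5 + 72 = 75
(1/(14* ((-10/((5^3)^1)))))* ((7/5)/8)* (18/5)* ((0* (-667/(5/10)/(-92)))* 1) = 0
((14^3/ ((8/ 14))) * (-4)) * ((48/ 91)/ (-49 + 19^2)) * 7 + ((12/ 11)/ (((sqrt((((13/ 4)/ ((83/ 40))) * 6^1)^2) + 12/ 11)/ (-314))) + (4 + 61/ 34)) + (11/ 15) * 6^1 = -2863279987/ 11463270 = -249.78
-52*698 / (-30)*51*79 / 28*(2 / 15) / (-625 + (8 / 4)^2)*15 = -12186382 / 21735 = -560.68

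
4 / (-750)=-2 / 375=-0.01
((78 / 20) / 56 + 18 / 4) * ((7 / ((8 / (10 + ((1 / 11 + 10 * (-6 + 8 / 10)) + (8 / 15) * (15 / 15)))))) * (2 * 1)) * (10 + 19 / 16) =-1042394149 / 281600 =-3701.68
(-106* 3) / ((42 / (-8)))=424 / 7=60.57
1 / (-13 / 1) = -1 / 13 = -0.08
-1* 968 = -968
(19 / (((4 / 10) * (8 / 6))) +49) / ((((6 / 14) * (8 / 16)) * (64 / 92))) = 108997 / 192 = 567.69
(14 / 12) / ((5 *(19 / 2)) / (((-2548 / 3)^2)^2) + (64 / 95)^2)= 2662826959355180800 / 1035878676157893741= 2.57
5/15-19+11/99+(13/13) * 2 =-149/9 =-16.56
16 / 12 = 4 / 3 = 1.33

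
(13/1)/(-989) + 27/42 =8719/13846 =0.63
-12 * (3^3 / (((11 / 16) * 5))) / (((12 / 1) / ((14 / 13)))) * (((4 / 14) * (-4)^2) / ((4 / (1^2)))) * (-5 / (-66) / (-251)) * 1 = 1152 / 394823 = 0.00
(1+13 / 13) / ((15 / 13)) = 26 / 15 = 1.73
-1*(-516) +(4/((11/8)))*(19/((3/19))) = 866.06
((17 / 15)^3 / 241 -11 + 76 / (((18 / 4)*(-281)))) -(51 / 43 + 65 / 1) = -759116573846 / 9828010125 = -77.24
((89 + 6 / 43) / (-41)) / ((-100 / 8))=7666 / 44075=0.17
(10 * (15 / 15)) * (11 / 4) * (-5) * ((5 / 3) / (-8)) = 1375 / 48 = 28.65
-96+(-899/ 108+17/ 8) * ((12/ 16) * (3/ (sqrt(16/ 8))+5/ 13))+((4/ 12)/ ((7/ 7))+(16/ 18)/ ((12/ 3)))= -107.10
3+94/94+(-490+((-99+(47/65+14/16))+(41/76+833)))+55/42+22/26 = 52345799/207480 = 252.29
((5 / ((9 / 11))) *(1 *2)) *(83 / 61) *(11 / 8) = 50215 / 2196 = 22.87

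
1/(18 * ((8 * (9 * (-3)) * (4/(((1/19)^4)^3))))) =-1/34421473621316935872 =-0.00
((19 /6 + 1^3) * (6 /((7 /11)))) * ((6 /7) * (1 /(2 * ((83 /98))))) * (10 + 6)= 26400 /83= 318.07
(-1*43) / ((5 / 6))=-258 / 5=-51.60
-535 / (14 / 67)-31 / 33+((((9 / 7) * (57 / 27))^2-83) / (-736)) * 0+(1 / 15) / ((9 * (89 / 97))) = -4739177657 / 1850310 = -2561.29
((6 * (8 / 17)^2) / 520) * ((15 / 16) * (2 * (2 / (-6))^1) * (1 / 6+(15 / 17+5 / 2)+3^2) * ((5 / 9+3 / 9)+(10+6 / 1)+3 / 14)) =-1379200 / 4023747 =-0.34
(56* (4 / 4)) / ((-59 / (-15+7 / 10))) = 13.57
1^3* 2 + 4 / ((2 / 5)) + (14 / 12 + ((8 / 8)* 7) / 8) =337 / 24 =14.04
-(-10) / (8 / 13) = 16.25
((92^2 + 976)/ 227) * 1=9440/ 227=41.59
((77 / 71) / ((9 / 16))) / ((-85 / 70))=-17248 / 10863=-1.59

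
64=64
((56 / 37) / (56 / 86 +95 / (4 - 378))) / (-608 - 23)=-900592 / 149117289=-0.01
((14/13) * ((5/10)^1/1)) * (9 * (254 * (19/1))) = 304038/13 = 23387.54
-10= -10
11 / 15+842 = 12641 / 15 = 842.73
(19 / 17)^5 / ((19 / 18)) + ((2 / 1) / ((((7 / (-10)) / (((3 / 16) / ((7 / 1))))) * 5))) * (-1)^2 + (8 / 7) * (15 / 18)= 2.59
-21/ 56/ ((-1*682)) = 3/ 5456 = 0.00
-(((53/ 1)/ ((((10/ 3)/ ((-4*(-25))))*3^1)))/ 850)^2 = -2809/ 7225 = -0.39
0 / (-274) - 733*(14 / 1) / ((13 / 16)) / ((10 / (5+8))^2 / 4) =-2134496 / 25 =-85379.84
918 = 918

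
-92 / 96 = -0.96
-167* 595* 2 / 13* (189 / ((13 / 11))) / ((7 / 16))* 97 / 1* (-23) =2106878225760 / 169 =12466735063.67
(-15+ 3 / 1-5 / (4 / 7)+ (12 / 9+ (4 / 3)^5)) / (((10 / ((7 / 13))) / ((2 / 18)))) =-103439 / 1137240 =-0.09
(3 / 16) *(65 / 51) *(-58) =-1885 / 136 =-13.86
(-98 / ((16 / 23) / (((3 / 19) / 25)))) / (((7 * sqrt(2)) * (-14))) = 69 * sqrt(2) / 15200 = 0.01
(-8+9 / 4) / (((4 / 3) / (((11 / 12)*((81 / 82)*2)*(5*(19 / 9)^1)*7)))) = -1514205 / 2624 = -577.06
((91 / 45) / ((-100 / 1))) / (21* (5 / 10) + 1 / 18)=-91 / 47500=-0.00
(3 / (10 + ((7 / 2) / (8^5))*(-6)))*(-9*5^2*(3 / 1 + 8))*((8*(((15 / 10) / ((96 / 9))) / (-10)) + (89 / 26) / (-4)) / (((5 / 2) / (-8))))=-9800220672 / 4259567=-2300.76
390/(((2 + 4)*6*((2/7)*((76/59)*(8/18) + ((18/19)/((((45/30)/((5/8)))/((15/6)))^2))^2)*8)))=930340320/319799731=2.91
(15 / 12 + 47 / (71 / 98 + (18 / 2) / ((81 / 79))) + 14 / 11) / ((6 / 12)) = 2754267 / 184382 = 14.94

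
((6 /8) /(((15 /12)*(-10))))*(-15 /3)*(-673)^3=-914463651 /10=-91446365.10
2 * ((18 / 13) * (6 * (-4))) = -864 / 13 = -66.46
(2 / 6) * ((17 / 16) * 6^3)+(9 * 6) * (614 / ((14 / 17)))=564723 / 14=40337.36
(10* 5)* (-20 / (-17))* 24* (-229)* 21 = -115416000 / 17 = -6789176.47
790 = 790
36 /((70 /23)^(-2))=176400 /529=333.46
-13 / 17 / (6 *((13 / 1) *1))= -0.01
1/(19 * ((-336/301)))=-43/912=-0.05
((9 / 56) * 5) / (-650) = -9 / 7280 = -0.00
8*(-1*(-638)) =5104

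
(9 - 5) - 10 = -6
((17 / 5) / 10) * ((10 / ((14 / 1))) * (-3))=-51 / 70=-0.73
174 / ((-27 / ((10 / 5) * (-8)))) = 928 / 9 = 103.11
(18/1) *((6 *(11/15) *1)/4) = 99/5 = 19.80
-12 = -12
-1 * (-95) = 95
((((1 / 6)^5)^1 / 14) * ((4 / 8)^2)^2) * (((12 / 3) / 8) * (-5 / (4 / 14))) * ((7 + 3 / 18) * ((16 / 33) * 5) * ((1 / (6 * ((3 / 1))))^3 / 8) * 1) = -1075 / 574670536704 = -0.00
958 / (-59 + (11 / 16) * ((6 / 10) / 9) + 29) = -31.98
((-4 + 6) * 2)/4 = 1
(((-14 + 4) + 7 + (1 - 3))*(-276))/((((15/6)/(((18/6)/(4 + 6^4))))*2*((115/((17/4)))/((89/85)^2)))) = 71289/2762500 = 0.03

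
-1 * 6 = -6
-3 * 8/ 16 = -3/ 2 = -1.50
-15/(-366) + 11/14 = 0.83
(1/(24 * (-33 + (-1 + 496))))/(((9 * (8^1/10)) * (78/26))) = 0.00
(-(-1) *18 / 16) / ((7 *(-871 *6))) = -3 / 97552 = -0.00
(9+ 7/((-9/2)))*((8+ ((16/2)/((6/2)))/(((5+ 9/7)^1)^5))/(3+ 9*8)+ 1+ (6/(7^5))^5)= 8.24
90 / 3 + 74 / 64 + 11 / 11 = 1029 / 32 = 32.16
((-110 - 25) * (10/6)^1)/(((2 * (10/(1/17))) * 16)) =-45/1088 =-0.04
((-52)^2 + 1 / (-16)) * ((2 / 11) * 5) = 19665 / 8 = 2458.12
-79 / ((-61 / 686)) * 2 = 108388 / 61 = 1776.85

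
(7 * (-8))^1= -56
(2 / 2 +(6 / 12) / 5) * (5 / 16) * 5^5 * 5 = 171875 / 32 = 5371.09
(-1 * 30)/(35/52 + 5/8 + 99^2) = -1040/339813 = -0.00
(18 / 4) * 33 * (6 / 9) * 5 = 495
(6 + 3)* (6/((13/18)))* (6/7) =5832/91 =64.09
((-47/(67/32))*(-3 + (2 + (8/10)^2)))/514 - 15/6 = -2138839/860950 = -2.48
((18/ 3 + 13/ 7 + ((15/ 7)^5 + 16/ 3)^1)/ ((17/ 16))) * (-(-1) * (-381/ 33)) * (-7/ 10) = 2990293232/ 6734805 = 444.01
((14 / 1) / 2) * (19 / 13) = 10.23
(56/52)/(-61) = -14/793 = -0.02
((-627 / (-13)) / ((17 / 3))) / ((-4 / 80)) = -37620 / 221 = -170.23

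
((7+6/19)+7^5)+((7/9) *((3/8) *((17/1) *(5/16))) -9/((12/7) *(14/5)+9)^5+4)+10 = 7112907380309639/422636026752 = 16829.87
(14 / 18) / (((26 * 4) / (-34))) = -119 / 468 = -0.25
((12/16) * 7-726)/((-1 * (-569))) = -2883/2276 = -1.27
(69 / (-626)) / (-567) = 23 / 118314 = 0.00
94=94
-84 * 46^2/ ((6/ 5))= -148120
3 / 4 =0.75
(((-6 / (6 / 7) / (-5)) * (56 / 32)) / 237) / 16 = 0.00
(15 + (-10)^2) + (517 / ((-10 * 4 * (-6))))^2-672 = -31815911 / 57600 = -552.36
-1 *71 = -71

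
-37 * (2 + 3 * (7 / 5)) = -229.40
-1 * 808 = -808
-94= -94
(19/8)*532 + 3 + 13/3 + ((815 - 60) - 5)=12125/6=2020.83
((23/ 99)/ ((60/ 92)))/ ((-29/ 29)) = -529/ 1485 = -0.36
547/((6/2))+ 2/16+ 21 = 4883/24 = 203.46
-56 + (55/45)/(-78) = -39323/702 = -56.02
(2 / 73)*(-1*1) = -2 / 73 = -0.03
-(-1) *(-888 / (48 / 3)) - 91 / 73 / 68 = -275593 / 4964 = -55.52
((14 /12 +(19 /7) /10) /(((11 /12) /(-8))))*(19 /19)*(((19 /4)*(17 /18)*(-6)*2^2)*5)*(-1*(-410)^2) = -262359721600 /231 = -1135756370.56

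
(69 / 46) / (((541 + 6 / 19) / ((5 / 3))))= 19 / 4114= 0.00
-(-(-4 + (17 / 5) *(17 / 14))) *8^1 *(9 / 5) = 324 / 175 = 1.85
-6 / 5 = -1.20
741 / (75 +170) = 741 / 245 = 3.02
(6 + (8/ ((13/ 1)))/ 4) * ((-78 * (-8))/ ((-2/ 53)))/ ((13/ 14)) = -1424640/ 13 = -109587.69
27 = 27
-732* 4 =-2928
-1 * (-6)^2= -36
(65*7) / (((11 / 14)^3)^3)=9400776286720 / 2357947691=3986.85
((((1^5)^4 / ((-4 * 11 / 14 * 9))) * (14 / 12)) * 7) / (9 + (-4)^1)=-0.06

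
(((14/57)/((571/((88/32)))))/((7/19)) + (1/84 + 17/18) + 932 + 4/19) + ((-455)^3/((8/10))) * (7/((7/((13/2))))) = -4184824751898643/5467896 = -765344613.70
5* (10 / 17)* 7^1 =350 / 17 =20.59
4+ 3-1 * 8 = -1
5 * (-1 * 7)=-35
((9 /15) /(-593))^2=9 /8791225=0.00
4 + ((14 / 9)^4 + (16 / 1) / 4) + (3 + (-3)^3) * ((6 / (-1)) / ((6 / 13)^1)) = 2137936 / 6561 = 325.86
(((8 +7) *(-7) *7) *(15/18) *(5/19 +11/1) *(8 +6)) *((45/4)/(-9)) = 4587625/38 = 120726.97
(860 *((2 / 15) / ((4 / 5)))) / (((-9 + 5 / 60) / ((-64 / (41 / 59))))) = 6494720 / 4387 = 1480.45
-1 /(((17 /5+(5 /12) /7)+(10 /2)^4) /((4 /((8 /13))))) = -2730 /263953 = -0.01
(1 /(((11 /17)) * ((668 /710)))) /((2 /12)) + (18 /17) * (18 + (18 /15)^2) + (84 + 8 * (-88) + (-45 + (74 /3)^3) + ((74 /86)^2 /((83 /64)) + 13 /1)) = 46543211785130609 /3235019136525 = 14387.31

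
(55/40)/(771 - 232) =1/392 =0.00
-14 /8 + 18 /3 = 17 /4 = 4.25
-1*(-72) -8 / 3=208 / 3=69.33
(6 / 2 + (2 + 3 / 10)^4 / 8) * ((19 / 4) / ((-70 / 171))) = -241280487 / 3200000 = -75.40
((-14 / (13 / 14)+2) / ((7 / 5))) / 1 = -850 / 91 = -9.34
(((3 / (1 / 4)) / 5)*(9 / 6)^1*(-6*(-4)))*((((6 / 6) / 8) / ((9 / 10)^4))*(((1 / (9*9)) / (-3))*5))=-20000 / 59049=-0.34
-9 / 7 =-1.29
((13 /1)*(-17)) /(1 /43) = -9503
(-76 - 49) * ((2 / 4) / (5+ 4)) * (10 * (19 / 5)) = -2375 / 9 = -263.89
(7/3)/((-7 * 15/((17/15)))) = -17/675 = -0.03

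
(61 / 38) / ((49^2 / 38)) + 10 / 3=3.36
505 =505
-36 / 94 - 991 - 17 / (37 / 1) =-991.84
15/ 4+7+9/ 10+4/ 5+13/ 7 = 2003/ 140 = 14.31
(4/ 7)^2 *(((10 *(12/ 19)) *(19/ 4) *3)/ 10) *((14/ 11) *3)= 864/ 77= 11.22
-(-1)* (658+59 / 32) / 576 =21115 / 18432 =1.15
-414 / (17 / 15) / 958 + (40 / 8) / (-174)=-580985 / 1416882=-0.41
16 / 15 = 1.07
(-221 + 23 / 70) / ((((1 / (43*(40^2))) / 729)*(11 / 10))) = -774747374400 / 77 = -10061654212.99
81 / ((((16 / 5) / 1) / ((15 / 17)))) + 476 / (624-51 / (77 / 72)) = 34944193 / 1508784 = 23.16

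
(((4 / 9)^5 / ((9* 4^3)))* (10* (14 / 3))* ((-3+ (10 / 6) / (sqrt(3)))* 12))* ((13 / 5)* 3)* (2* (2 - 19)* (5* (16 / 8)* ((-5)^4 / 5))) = 990080000 / 59049 - 4950400000* sqrt(3) / 1594323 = 11389.04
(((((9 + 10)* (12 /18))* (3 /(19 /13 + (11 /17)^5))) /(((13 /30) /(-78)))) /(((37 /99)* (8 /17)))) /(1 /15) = -398409282960975 /1075625002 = -370397.94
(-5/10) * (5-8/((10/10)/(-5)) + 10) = -27.50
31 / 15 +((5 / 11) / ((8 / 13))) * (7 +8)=17353 / 1320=13.15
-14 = -14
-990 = -990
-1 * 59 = -59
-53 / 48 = -1.10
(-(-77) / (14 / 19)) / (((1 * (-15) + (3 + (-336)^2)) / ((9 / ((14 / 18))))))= 0.01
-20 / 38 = -10 / 19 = -0.53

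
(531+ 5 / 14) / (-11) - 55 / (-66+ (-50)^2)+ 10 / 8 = -17646451 / 374836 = -47.08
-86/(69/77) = -6622/69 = -95.97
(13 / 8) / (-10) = -13 / 80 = -0.16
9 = 9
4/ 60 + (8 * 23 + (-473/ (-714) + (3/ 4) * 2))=332419/ 1785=186.23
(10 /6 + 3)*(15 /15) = 14 /3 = 4.67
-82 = -82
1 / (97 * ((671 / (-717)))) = -717 / 65087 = -0.01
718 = 718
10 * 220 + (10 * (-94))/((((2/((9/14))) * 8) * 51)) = 2093695/952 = 2199.26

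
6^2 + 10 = 46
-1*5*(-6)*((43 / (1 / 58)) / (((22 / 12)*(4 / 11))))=112230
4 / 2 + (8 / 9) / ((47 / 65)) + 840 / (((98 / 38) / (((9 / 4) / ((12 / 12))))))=2179552 / 2961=736.09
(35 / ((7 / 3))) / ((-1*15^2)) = -0.07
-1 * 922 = -922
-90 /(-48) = 15 /8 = 1.88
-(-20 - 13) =33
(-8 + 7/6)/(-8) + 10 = 521/48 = 10.85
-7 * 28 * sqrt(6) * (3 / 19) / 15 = -196 * sqrt(6) / 95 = -5.05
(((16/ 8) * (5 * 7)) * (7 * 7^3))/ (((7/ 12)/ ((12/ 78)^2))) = 1152480/ 169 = 6819.41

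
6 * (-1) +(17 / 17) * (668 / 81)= 182 / 81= 2.25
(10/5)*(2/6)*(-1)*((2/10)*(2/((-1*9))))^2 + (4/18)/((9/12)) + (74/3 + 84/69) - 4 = 3098966/139725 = 22.18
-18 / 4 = -9 / 2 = -4.50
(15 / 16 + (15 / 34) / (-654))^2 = 771450625 / 879003904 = 0.88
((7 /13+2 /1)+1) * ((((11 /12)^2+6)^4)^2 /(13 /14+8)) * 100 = 28532886949670856650078125 /150218460352217088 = 189942613.46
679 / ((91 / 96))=9312 / 13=716.31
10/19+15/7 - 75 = -9620/133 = -72.33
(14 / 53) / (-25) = -0.01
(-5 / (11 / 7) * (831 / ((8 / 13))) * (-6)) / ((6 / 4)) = 378105 / 22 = 17186.59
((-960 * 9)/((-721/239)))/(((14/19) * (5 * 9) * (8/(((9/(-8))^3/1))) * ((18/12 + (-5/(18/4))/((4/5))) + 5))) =-89380503/29716736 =-3.01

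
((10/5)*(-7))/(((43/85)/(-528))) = 628320/43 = 14612.09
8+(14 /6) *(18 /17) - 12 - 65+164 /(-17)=-1295 /17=-76.18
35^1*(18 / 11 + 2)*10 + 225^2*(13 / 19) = 7505375 / 209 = 35910.89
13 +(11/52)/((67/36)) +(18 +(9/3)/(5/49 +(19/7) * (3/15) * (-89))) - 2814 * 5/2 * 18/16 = -162211238815/20576504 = -7883.32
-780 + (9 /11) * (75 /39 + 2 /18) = -111302 /143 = -778.34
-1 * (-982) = 982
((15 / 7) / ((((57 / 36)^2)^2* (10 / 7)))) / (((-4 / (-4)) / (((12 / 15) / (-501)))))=-41472 / 108818035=-0.00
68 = 68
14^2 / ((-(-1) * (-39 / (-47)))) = 9212 / 39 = 236.21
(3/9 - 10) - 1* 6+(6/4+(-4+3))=-91/6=-15.17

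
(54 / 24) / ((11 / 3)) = 27 / 44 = 0.61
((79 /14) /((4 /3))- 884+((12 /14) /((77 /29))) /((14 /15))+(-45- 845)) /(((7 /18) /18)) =-4326066873 /52822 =-81898.96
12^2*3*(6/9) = 288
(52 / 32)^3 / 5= 2197 / 2560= 0.86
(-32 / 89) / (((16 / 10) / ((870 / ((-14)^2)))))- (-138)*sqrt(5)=-4350 / 4361 + 138*sqrt(5)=307.58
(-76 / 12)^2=361 / 9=40.11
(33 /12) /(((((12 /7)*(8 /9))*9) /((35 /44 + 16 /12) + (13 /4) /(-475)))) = 465661 /1094400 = 0.43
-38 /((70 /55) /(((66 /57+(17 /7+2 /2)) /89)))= -6710 /4361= -1.54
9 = 9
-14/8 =-7/4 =-1.75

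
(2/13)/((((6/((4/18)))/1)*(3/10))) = 20/1053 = 0.02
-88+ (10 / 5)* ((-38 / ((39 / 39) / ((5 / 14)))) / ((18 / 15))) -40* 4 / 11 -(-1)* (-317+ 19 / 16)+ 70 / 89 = -144798019 / 328944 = -440.19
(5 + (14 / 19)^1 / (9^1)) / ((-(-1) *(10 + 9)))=869 / 3249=0.27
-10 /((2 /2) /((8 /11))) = -80 /11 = -7.27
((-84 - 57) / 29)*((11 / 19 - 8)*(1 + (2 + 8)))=396.90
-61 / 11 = -5.55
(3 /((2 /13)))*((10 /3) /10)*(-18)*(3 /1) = -351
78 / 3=26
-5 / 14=-0.36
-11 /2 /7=-11 /14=-0.79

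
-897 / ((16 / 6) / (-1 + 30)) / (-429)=2001 / 88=22.74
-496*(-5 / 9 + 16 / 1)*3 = -68944 / 3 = -22981.33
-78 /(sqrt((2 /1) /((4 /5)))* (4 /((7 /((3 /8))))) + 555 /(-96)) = 419328* sqrt(10) /1671265 + 4525248 /334253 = 14.33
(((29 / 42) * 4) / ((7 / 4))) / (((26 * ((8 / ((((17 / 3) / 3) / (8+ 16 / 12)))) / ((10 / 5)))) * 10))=493 / 1605240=0.00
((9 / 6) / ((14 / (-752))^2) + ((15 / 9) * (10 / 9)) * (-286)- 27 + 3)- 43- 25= 4903312 / 1323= 3706.21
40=40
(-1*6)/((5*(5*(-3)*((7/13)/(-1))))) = -26/175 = -0.15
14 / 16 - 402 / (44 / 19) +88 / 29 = -433027 / 2552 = -169.68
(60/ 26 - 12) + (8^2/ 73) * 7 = -3374/ 949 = -3.56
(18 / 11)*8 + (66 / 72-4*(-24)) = 14521 / 132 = 110.01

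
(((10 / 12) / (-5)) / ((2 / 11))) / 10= -11 / 120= -0.09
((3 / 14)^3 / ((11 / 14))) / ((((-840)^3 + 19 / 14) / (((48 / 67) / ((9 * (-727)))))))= 72 / 31121880557346733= 0.00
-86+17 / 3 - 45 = -376 / 3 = -125.33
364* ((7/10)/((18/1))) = 14.16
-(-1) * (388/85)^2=150544/7225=20.84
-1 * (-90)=90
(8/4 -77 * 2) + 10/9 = -150.89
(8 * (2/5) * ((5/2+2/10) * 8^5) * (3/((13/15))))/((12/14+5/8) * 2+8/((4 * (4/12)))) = 1783627776/16315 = 109324.41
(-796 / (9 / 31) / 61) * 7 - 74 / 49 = -8504494 / 26901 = -316.14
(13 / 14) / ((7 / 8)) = 52 / 49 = 1.06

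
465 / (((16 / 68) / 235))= 1857675 / 4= 464418.75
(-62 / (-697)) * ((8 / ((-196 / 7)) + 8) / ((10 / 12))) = 20088 / 24395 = 0.82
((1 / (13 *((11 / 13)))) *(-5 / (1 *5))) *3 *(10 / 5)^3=-24 / 11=-2.18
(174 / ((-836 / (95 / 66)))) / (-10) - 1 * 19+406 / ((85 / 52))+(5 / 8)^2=151261613 / 658240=229.80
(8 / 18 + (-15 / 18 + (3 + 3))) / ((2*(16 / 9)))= 101 / 64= 1.58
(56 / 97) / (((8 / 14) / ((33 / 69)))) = 1078 / 2231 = 0.48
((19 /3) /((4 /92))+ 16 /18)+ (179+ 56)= 3434 /9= 381.56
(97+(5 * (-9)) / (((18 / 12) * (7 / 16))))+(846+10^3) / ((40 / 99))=643619 / 140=4597.28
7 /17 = 0.41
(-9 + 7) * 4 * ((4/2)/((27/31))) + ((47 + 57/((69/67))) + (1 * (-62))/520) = 13539749/161460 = 83.86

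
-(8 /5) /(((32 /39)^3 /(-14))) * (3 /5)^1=1245699 /51200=24.33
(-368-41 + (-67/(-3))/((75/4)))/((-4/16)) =367028/225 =1631.24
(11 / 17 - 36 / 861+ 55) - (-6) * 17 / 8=1334021 / 19516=68.36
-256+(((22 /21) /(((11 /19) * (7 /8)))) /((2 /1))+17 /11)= -253.42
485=485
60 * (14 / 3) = 280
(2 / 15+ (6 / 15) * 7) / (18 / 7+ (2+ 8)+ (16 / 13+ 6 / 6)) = 4004 / 20205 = 0.20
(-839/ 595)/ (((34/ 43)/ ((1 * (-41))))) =73.12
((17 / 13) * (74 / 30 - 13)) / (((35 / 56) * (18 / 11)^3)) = -3575066 / 710775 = -5.03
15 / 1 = 15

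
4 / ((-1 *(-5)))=4 / 5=0.80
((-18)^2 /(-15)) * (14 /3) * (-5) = 504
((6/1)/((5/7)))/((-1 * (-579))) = 14/965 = 0.01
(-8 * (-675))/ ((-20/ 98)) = -26460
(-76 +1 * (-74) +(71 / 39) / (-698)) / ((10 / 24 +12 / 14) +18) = -57167194 / 7345403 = -7.78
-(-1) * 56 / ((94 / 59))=1652 / 47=35.15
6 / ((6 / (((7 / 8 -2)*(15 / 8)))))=-135 / 64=-2.11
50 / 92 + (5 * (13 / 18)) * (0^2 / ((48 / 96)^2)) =0.54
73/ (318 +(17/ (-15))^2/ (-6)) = 98550/ 429011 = 0.23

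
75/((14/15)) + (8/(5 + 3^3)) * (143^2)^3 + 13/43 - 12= 2573846960316215/1204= 2137746644780.91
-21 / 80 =-0.26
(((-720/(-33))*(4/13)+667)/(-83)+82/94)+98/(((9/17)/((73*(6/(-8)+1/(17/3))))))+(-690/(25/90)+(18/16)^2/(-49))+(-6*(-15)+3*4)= -53213661842665/5248186944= -10139.44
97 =97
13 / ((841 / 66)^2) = 56628 / 707281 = 0.08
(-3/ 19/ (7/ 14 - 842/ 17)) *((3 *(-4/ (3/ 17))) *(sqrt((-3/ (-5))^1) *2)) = -13872 *sqrt(15)/ 158365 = -0.34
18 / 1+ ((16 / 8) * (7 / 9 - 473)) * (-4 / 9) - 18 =419.75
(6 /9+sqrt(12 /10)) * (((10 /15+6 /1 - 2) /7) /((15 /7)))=28 /135+14 * sqrt(30) /225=0.55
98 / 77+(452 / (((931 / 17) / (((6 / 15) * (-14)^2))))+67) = 747537 / 1045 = 715.35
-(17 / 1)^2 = -289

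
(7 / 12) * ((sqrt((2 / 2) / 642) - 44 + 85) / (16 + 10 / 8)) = 7 * sqrt(642) / 132894 + 287 / 207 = 1.39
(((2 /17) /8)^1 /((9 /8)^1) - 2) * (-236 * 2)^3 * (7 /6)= 111883907072 /459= 243755788.83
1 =1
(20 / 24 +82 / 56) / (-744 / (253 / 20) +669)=48829 / 12967668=0.00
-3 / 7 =-0.43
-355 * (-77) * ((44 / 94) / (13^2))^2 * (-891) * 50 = -589402737000 / 63091249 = -9342.07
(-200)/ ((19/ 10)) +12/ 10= -9886/ 95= -104.06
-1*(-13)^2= -169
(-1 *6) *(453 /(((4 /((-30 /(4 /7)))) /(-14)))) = -998865 /2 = -499432.50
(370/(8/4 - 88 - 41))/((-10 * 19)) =37/2413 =0.02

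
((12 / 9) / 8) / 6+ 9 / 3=109 / 36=3.03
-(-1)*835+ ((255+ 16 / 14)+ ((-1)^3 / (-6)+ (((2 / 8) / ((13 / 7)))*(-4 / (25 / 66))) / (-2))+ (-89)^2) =123027727 / 13650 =9013.02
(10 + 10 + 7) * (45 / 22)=1215 / 22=55.23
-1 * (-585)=585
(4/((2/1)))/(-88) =-1/44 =-0.02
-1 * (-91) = 91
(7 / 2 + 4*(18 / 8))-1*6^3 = -407 / 2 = -203.50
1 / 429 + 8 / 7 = 3439 / 3003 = 1.15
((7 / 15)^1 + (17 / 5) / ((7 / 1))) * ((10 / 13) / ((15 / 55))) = 2200 / 819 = 2.69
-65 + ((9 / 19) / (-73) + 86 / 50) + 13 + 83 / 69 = -117436171 / 2392575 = -49.08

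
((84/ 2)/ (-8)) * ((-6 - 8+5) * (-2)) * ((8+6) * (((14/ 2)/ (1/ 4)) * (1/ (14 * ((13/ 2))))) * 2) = -10584/ 13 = -814.15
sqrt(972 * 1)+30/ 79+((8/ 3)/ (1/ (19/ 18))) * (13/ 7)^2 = 1054366/ 104517+18 * sqrt(3) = 41.26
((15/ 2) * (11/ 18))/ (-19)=-55/ 228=-0.24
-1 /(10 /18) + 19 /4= 59 /20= 2.95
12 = 12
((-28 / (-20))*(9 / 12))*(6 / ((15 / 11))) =231 / 50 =4.62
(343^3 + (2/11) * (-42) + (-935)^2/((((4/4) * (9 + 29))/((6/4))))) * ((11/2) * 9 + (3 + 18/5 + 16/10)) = 19482092550461/8360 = 2330393845.75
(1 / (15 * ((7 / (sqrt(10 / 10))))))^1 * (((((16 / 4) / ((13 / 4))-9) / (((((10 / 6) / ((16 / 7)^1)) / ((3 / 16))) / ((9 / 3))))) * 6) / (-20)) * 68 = 1.16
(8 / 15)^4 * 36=16384 / 5625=2.91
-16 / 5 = -3.20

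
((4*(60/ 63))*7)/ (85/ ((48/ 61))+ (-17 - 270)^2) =1280/ 3958897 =0.00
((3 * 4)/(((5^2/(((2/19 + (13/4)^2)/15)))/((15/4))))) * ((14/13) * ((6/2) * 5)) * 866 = 88465797/4940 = 17908.06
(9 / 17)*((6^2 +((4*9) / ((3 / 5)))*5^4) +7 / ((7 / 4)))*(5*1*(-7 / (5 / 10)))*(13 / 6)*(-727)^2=-27082935870900 / 17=-1593113874758.82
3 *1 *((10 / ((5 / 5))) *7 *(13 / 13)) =210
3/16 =0.19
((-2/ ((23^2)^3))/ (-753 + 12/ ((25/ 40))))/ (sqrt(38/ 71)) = 5 * sqrt(2698)/ 10319729858079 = 0.00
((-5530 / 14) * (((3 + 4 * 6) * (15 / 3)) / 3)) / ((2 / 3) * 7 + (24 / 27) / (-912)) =-18237150 / 4787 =-3809.72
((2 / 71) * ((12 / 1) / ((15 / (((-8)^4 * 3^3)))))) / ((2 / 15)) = 1327104 / 71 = 18691.61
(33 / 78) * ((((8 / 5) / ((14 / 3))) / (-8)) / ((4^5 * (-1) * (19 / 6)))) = 99 / 17704960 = 0.00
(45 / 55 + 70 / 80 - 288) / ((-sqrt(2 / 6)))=25195 *sqrt(3) / 88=495.90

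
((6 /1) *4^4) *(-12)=-18432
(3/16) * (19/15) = 19/80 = 0.24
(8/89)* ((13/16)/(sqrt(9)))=13/534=0.02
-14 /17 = -0.82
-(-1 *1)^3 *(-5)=-5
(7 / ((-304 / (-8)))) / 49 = 1 / 266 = 0.00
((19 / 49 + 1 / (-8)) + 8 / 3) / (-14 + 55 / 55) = -265 / 1176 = -0.23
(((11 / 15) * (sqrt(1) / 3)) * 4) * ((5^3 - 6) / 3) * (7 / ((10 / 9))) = 18326 / 75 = 244.35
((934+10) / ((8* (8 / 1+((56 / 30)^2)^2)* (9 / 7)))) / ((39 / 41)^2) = 433908125 / 86160932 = 5.04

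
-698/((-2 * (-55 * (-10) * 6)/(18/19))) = 1047/10450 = 0.10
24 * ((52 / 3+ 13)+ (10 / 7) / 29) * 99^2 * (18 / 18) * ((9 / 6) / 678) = 15811.32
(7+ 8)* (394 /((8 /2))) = 2955 /2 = 1477.50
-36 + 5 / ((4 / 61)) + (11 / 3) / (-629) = 303763 / 7548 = 40.24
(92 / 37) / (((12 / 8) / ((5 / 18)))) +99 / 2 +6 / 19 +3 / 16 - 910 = -261037721 / 303696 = -859.54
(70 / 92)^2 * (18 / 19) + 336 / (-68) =-1501143 / 341734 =-4.39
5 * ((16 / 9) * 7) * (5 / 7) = 400 / 9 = 44.44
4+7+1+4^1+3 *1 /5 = 83 /5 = 16.60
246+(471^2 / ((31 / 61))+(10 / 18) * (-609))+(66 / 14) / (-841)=238943413223 / 547491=436433.50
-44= -44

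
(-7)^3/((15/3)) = -343/5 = -68.60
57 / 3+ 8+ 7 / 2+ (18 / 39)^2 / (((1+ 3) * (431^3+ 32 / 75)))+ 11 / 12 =382579002965641 / 12177580995996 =31.42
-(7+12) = -19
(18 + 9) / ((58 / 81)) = 2187 / 58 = 37.71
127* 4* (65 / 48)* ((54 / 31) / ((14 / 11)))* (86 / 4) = 35141535 / 1736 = 20242.82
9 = 9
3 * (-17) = -51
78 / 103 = 0.76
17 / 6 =2.83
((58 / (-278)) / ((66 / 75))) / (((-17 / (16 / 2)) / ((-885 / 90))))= -85550 / 77979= -1.10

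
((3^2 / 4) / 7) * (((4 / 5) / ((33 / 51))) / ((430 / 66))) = 459 / 7525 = 0.06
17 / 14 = 1.21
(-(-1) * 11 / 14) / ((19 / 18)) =99 / 133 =0.74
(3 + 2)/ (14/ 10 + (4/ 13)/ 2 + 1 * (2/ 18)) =2925/ 974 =3.00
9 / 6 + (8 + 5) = 29 / 2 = 14.50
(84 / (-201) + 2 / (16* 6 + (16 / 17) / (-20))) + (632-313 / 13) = 607.53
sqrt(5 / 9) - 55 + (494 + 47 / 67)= sqrt(5) / 3 + 29460 / 67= 440.45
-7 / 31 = -0.23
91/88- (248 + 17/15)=-327491/1320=-248.10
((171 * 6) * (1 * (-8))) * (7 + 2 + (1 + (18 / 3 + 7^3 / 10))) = -2064312 / 5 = -412862.40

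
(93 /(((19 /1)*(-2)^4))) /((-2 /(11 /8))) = -1023 /4864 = -0.21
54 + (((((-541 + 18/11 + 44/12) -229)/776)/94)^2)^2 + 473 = 17693945048584441483521616657/33574848288764555197218816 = 527.00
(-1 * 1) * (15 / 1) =-15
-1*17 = -17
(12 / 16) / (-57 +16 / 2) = -3 / 196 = -0.02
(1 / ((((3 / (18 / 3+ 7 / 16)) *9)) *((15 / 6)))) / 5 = 103 / 5400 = 0.02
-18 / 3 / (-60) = 1 / 10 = 0.10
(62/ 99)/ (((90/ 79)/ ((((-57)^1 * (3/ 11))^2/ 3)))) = 884089/ 19965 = 44.28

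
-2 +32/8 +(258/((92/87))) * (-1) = -241.98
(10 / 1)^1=10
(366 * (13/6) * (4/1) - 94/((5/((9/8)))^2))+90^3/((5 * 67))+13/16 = 5344.17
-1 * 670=-670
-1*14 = -14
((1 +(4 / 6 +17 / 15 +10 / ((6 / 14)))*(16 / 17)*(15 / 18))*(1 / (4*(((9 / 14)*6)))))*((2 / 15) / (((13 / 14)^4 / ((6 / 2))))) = 426091064 / 589927455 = 0.72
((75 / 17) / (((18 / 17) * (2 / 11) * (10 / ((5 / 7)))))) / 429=25 / 6552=0.00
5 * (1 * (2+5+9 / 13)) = 500 / 13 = 38.46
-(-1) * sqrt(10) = sqrt(10) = 3.16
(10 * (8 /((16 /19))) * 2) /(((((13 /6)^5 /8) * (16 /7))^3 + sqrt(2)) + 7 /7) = 196131696234192486131546943774720 /2622058968643069577175478125668377 - 77214591569260409007416279040 * sqrt(2) /2622058968643069577175478125668377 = 0.07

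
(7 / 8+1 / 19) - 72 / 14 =-4485 / 1064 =-4.22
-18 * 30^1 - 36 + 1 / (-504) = -290305 / 504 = -576.00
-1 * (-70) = 70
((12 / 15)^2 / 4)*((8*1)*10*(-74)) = -4736 / 5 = -947.20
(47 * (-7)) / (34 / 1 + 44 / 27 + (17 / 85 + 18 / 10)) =-8883 / 1016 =-8.74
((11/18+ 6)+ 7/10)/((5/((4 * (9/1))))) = 52.64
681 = 681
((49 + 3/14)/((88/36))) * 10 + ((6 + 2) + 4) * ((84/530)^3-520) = -17305976902251/2865882250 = -6038.62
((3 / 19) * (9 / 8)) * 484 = 3267 / 38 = 85.97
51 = 51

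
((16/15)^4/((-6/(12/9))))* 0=0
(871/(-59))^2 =758641/3481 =217.94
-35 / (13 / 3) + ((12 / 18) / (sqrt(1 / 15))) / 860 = -105 / 13 + sqrt(15) / 1290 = -8.07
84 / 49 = 12 / 7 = 1.71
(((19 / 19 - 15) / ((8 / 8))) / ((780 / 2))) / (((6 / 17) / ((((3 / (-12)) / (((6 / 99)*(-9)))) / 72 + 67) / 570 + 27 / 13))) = -3343798969 / 14981241600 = -0.22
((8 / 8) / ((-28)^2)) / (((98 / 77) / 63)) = 99 / 1568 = 0.06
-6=-6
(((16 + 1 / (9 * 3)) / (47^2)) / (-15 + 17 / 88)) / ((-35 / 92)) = 3505568 / 2720019015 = 0.00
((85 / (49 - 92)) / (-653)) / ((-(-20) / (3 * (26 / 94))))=663 / 5278852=0.00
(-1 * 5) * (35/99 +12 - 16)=1805/99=18.23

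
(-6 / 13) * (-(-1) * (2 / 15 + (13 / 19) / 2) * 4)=-1084 / 1235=-0.88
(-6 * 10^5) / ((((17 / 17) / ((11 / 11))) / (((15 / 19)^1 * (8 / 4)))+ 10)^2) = -540000000 / 101761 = -5306.55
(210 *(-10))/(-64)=525/16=32.81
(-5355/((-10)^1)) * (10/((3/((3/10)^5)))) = 86751/20000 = 4.34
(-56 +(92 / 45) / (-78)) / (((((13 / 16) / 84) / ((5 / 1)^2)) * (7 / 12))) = -125857280 / 507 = -248239.21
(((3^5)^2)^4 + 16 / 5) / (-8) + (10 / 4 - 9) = -60788327295284644281 / 40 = -1519708182382116107.02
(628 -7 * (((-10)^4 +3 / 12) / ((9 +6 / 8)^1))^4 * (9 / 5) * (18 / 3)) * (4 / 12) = -1254983513677154 / 45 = -27888522526158.98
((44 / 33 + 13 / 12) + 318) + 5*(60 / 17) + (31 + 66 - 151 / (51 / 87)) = 36205 / 204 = 177.48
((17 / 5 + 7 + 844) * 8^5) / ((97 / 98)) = 13718519808 / 485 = 28285607.85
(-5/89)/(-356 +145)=5/18779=0.00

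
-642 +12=-630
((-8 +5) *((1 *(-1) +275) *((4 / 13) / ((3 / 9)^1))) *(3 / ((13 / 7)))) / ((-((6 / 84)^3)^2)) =1559698205184 / 169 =9228983462.63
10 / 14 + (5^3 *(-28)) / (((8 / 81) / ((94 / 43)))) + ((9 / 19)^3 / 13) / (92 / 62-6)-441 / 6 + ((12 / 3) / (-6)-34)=-124924137111301 / 1610356020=-77575.48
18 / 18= 1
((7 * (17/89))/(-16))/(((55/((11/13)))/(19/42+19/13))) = -3553/1443936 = -0.00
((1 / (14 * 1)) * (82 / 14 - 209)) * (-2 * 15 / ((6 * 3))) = 1185 / 49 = 24.18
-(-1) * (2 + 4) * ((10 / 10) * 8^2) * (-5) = -1920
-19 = -19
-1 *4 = -4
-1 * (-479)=479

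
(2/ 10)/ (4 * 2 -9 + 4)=0.07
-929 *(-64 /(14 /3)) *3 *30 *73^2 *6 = 256641229440 /7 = 36663032777.14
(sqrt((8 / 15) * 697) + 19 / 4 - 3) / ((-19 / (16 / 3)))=-32 * sqrt(20910) / 855 - 28 / 57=-5.90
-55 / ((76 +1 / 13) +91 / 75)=-53625 / 75358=-0.71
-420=-420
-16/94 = -8/47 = -0.17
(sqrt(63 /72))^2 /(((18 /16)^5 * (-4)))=-0.12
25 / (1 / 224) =5600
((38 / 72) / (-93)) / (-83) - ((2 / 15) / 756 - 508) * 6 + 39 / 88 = 217425749587 / 71323560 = 3048.44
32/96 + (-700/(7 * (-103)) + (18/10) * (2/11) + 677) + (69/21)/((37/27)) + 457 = 5009268658/4401705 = 1138.03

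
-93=-93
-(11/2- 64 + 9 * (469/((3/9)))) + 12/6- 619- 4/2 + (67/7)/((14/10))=-1295233/98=-13216.66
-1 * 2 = -2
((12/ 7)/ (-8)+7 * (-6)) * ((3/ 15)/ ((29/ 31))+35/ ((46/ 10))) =-7709004/ 23345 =-330.22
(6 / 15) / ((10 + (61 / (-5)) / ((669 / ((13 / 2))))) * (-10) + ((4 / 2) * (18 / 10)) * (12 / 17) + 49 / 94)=-2138124 / 511825169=-0.00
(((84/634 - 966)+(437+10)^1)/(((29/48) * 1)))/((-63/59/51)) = 2639591088/64351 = 41018.65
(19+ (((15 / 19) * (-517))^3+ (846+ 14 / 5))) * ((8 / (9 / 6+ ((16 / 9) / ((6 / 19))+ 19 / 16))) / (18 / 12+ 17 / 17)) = -16118090782898688 / 616109675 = -26161073.97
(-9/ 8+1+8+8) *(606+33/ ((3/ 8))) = 44069/ 4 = 11017.25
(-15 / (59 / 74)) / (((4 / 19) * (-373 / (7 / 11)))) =73815 / 484154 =0.15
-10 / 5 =-2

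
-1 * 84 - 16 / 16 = -85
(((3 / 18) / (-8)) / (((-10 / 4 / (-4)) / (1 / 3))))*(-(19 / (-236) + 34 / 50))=393 / 59000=0.01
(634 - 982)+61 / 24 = -8291 / 24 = -345.46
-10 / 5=-2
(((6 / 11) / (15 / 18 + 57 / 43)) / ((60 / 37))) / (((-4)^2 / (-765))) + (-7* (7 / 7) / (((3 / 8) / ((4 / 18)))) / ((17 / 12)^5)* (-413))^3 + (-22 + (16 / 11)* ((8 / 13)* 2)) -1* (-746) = 98731188139179675576251046763863 / 3647917735612933403651888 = 27065080.77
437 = 437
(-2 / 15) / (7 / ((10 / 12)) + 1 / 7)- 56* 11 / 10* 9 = -2486554 / 4485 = -554.42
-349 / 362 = -0.96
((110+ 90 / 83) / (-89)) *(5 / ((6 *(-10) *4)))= 2305 / 88644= 0.03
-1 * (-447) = 447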